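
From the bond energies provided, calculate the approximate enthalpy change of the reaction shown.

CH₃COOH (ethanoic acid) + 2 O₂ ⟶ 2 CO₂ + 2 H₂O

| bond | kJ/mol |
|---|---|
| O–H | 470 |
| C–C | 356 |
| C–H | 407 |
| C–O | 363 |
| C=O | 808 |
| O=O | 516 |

Bonds broken (reactants):
  C–C: 1 × 356 = 356
  C–H: 3 × 407 = 1221
  C–O: 1 × 363 = 363
  C=O: 1 × 808 = 808
  O–H: 1 × 470 = 470
  O=O: 2 × 516 = 1032
  Σ(broken) = 4250 kJ
Bonds formed (products):
  C=O: 4 × 808 = 3232
  O–H: 4 × 470 = 1880
  Σ(formed) = 5112 kJ
ΔH = Σ(broken) − Σ(formed) = 4250 − 5112 = −862 kJ

ΔH ≈ −862 kJ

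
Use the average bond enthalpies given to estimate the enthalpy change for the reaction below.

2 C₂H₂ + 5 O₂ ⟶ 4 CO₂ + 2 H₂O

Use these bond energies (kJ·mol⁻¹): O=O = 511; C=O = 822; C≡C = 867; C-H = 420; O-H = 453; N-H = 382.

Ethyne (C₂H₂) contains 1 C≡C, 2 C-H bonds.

ΔH ≈ −2419 kJ

Bonds broken (reactants):
  C≡C: 2 × 867 = 1734
  C-H: 4 × 420 = 1680
  O=O: 5 × 511 = 2555
  Σ(broken) = 5969 kJ
Bonds formed (products):
  C=O: 8 × 822 = 6576
  O-H: 4 × 453 = 1812
  Σ(formed) = 8388 kJ
ΔH = Σ(broken) − Σ(formed) = 5969 − 8388 = −2419 kJ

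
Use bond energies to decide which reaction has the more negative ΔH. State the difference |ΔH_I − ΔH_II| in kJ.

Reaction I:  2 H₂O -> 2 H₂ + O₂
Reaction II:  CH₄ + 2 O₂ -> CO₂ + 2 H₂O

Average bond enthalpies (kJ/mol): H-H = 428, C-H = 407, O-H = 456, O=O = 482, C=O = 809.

Reaction II, by 1336 kJ

Reaction I:
  Bonds broken (reactants):
    O-H: 4 × 456 = 1824
    Σ(broken) = 1824 kJ
  Bonds formed (products):
    H-H: 2 × 428 = 856
    O=O: 1 × 482 = 482
    Σ(formed) = 1338 kJ
  ΔH_I = 1824 − 1338 = +486 kJ
Reaction II:
  Bonds broken (reactants):
    C-H: 4 × 407 = 1628
    O=O: 2 × 482 = 964
    Σ(broken) = 2592 kJ
  Bonds formed (products):
    C=O: 2 × 809 = 1618
    O-H: 4 × 456 = 1824
    Σ(formed) = 3442 kJ
  ΔH_II = 2592 − 3442 = −850 kJ
ΔH_I − ΔH_II = +1336 kJ, so reaction II has the more negative ΔH; |ΔH_I − ΔH_II| = 1336 kJ.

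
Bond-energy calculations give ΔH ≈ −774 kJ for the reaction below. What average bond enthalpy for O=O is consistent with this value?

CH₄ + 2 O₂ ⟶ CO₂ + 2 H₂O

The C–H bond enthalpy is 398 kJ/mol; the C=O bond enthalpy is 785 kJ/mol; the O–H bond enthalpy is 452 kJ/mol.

D(O=O) ≈ 506 kJ/mol

Let D be the O=O bond energy.
Σ(broken) = 4×398 + 2×D = 1592 + 2D
Σ(formed) = 2×785 + 4×452 = 3378
ΔH = Σ(broken) − Σ(formed) = (1592 + 2D) − (3378) = −1786 + 2D
Setting this equal to −774 kJ gives 2D = 1012, so D = 506 kJ/mol.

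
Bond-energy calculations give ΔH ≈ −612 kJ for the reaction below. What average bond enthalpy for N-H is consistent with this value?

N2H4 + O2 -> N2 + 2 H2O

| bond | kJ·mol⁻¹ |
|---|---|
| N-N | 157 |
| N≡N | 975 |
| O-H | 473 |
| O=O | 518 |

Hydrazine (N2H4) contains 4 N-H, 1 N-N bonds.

Let D be the N-H bond energy.
Σ(broken) = 4×D + 1×157 + 1×518 = 675 + 4D
Σ(formed) = 1×975 + 4×473 = 2867
ΔH = Σ(broken) − Σ(formed) = (675 + 4D) − (2867) = −2192 + 4D
Setting this equal to −612 kJ gives 4D = 1580, so D = 395 kJ/mol.

D(N-H) ≈ 395 kJ/mol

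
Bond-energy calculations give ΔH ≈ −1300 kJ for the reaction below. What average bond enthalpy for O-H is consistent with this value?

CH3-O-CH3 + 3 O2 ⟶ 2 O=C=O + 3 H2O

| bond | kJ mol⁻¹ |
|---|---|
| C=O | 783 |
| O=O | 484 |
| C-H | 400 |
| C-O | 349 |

D(O-H) ≈ 453 kJ/mol

Let D be the O-H bond energy.
Σ(broken) = 6×400 + 2×349 + 3×484 = 4550
Σ(formed) = 4×783 + 6×D = 3132 + 6D
ΔH = Σ(broken) − Σ(formed) = (4550) − (3132 + 6D) = +1418 − 6D
Setting this equal to −1300 kJ gives 6D = 2718, so D = 453 kJ/mol.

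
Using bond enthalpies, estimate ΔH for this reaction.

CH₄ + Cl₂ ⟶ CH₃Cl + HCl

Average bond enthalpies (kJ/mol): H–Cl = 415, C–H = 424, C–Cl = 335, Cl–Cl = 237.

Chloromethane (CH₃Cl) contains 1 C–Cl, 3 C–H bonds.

Bonds broken (reactants):
  C–H: 4 × 424 = 1696
  Cl–Cl: 1 × 237 = 237
  Σ(broken) = 1933 kJ
Bonds formed (products):
  C–Cl: 1 × 335 = 335
  C–H: 3 × 424 = 1272
  H–Cl: 1 × 415 = 415
  Σ(formed) = 2022 kJ
ΔH = Σ(broken) − Σ(formed) = 1933 − 2022 = −89 kJ

ΔH ≈ −89 kJ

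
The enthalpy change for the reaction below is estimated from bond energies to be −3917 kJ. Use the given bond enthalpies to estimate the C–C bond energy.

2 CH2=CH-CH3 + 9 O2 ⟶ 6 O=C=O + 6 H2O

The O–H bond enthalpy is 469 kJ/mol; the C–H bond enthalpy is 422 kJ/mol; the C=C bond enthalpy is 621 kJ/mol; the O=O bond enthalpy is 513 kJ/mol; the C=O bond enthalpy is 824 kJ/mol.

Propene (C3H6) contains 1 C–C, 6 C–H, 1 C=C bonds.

Let D be the C–C bond energy.
Σ(broken) = 2×D + 12×422 + 2×621 + 9×513 = 10923 + 2D
Σ(formed) = 12×824 + 12×469 = 15516
ΔH = Σ(broken) − Σ(formed) = (10923 + 2D) − (15516) = −4593 + 2D
Setting this equal to −3917 kJ gives 2D = 676, so D = 338 kJ/mol.

D(C–C) ≈ 338 kJ/mol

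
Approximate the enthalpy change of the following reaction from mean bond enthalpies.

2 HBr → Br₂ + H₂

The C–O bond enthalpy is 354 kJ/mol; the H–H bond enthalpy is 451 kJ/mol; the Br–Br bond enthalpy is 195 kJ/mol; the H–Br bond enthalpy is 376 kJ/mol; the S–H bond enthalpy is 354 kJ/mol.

Bonds broken (reactants):
  H–Br: 2 × 376 = 752
  Σ(broken) = 752 kJ
Bonds formed (products):
  Br–Br: 1 × 195 = 195
  H–H: 1 × 451 = 451
  Σ(formed) = 646 kJ
ΔH = Σ(broken) − Σ(formed) = 752 − 646 = +106 kJ

ΔH ≈ +106 kJ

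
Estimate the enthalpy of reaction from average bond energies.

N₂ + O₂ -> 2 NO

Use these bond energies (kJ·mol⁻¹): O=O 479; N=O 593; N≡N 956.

Bonds broken (reactants):
  N≡N: 1 × 956 = 956
  O=O: 1 × 479 = 479
  Σ(broken) = 1435 kJ
Bonds formed (products):
  N=O: 2 × 593 = 1186
  Σ(formed) = 1186 kJ
ΔH = Σ(broken) − Σ(formed) = 1435 − 1186 = +249 kJ

ΔH ≈ +249 kJ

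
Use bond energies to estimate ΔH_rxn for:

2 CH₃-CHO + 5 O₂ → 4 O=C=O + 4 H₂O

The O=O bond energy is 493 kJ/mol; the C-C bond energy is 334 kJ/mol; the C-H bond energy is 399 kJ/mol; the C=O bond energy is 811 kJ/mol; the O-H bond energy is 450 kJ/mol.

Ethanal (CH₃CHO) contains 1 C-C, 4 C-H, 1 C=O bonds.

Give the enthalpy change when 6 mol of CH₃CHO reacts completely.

Bonds broken (reactants):
  C-C: 2 × 334 = 668
  C-H: 8 × 399 = 3192
  C=O: 2 × 811 = 1622
  O=O: 5 × 493 = 2465
  Σ(broken) = 7947 kJ
Bonds formed (products):
  C=O: 8 × 811 = 6488
  O-H: 8 × 450 = 3600
  Σ(formed) = 10088 kJ
ΔH = Σ(broken) − Σ(formed) = 7947 − 10088 = −2141 kJ
For 3× the reaction as written: 3 × (−2141) = −6423 kJ

ΔH = −6423 kJ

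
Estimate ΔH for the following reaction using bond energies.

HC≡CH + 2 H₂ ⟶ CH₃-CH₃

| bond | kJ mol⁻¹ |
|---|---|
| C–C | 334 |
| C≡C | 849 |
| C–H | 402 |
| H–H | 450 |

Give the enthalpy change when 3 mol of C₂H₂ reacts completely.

Bonds broken (reactants):
  C≡C: 1 × 849 = 849
  C–H: 2 × 402 = 804
  H–H: 2 × 450 = 900
  Σ(broken) = 2553 kJ
Bonds formed (products):
  C–C: 1 × 334 = 334
  C–H: 6 × 402 = 2412
  Σ(formed) = 2746 kJ
ΔH = Σ(broken) − Σ(formed) = 2553 − 2746 = −193 kJ
For 3× the reaction as written: 3 × (−193) = −579 kJ

ΔH = −579 kJ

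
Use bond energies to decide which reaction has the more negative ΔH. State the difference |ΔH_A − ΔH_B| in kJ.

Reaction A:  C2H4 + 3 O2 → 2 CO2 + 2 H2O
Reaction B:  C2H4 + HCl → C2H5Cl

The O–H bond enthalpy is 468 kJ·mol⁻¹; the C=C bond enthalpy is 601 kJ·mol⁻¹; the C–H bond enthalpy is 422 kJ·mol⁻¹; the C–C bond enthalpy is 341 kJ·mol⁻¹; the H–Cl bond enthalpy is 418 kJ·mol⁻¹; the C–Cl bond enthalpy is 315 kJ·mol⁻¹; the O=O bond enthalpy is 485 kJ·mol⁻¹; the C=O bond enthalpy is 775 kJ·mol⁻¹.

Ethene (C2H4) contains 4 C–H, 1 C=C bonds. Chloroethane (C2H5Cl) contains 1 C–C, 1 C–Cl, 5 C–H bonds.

Reaction A, by 1169 kJ

Reaction A:
  Bonds broken (reactants):
    C–H: 4 × 422 = 1688
    C=C: 1 × 601 = 601
    O=O: 3 × 485 = 1455
    Σ(broken) = 3744 kJ
  Bonds formed (products):
    C=O: 4 × 775 = 3100
    O–H: 4 × 468 = 1872
    Σ(formed) = 4972 kJ
  ΔH_A = 3744 − 4972 = −1228 kJ
Reaction B:
  Bonds broken (reactants):
    C–H: 4 × 422 = 1688
    C=C: 1 × 601 = 601
    H–Cl: 1 × 418 = 418
    Σ(broken) = 2707 kJ
  Bonds formed (products):
    C–C: 1 × 341 = 341
    C–Cl: 1 × 315 = 315
    C–H: 5 × 422 = 2110
    Σ(formed) = 2766 kJ
  ΔH_B = 2707 − 2766 = −59 kJ
ΔH_A − ΔH_B = −1169 kJ, so reaction A has the more negative ΔH; |ΔH_A − ΔH_B| = 1169 kJ.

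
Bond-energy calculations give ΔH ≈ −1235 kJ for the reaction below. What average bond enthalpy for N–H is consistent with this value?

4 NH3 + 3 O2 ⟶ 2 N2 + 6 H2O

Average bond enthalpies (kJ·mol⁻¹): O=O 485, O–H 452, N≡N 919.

Let D be the N–H bond energy.
Σ(broken) = 12×D + 3×485 = 1455 + 12D
Σ(formed) = 2×919 + 12×452 = 7262
ΔH = Σ(broken) − Σ(formed) = (1455 + 12D) − (7262) = −5807 + 12D
Setting this equal to −1235 kJ gives 12D = 4572, so D = 381 kJ/mol.

D(N–H) ≈ 381 kJ/mol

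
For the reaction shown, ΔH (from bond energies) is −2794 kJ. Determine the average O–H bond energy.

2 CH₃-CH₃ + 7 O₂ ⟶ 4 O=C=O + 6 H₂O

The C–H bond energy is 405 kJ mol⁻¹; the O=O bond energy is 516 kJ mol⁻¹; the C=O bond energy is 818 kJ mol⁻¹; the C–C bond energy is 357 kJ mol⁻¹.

D(O–H) ≈ 453 kJ/mol

Let D be the O–H bond energy.
Σ(broken) = 2×357 + 12×405 + 7×516 = 9186
Σ(formed) = 8×818 + 12×D = 6544 + 12D
ΔH = Σ(broken) − Σ(formed) = (9186) − (6544 + 12D) = +2642 − 12D
Setting this equal to −2794 kJ gives 12D = 5436, so D = 453 kJ/mol.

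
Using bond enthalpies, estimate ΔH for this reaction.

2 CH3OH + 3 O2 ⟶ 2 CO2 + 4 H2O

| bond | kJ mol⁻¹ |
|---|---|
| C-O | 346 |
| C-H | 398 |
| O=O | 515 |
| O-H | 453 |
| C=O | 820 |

ΔH ≈ −1373 kJ

Bonds broken (reactants):
  C-H: 6 × 398 = 2388
  C-O: 2 × 346 = 692
  O-H: 2 × 453 = 906
  O=O: 3 × 515 = 1545
  Σ(broken) = 5531 kJ
Bonds formed (products):
  C=O: 4 × 820 = 3280
  O-H: 8 × 453 = 3624
  Σ(formed) = 6904 kJ
ΔH = Σ(broken) − Σ(formed) = 5531 − 6904 = −1373 kJ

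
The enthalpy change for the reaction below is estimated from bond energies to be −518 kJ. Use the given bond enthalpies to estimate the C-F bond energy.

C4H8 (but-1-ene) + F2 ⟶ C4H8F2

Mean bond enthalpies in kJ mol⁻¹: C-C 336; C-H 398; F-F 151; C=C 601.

Let D be the C-F bond energy.
Σ(broken) = 2×336 + 8×398 + 1×601 + 1×151 = 4608
Σ(formed) = 3×336 + 2×D + 8×398 = 4192 + 2D
ΔH = Σ(broken) − Σ(formed) = (4608) − (4192 + 2D) = +416 − 2D
Setting this equal to −518 kJ gives 2D = 934, so D = 467 kJ/mol.

D(C-F) ≈ 467 kJ/mol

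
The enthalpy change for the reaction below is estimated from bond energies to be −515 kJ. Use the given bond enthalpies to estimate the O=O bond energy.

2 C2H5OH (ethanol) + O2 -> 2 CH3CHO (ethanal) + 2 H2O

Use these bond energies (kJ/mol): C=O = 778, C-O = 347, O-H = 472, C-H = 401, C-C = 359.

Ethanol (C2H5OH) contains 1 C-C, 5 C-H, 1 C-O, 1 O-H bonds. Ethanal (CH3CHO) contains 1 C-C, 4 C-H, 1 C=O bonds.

D(O=O) ≈ 489 kJ/mol

Let D be the O=O bond energy.
Σ(broken) = 2×359 + 10×401 + 2×347 + 2×472 + 1×D = 6366 + D
Σ(formed) = 2×359 + 8×401 + 2×778 + 4×472 = 7370
ΔH = Σ(broken) − Σ(formed) = (6366 + D) − (7370) = −1004 + D
Setting this equal to −515 kJ gives D = 489 kJ/mol.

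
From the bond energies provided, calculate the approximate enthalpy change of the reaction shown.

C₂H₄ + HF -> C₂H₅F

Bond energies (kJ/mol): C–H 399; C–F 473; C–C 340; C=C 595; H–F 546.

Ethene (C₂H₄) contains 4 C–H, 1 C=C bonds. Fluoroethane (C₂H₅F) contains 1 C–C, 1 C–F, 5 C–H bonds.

ΔH ≈ −71 kJ

Bonds broken (reactants):
  C–H: 4 × 399 = 1596
  C=C: 1 × 595 = 595
  H–F: 1 × 546 = 546
  Σ(broken) = 2737 kJ
Bonds formed (products):
  C–C: 1 × 340 = 340
  C–F: 1 × 473 = 473
  C–H: 5 × 399 = 1995
  Σ(formed) = 2808 kJ
ΔH = Σ(broken) − Σ(formed) = 2737 − 2808 = −71 kJ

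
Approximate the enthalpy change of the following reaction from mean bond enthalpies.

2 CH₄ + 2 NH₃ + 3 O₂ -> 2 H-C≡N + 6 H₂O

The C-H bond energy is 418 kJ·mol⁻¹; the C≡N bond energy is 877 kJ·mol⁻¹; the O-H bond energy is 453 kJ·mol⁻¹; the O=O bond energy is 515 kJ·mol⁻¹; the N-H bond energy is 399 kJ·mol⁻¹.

ΔH ≈ −743 kJ

Bonds broken (reactants):
  C-H: 8 × 418 = 3344
  N-H: 6 × 399 = 2394
  O=O: 3 × 515 = 1545
  Σ(broken) = 7283 kJ
Bonds formed (products):
  C≡N: 2 × 877 = 1754
  C-H: 2 × 418 = 836
  O-H: 12 × 453 = 5436
  Σ(formed) = 8026 kJ
ΔH = Σ(broken) − Σ(formed) = 7283 − 8026 = −743 kJ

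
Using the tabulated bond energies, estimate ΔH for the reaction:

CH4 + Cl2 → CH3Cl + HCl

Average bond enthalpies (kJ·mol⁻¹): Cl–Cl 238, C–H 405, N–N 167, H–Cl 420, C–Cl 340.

ΔH ≈ −117 kJ

Bonds broken (reactants):
  C–H: 4 × 405 = 1620
  Cl–Cl: 1 × 238 = 238
  Σ(broken) = 1858 kJ
Bonds formed (products):
  C–Cl: 1 × 340 = 340
  C–H: 3 × 405 = 1215
  H–Cl: 1 × 420 = 420
  Σ(formed) = 1975 kJ
ΔH = Σ(broken) − Σ(formed) = 1858 − 1975 = −117 kJ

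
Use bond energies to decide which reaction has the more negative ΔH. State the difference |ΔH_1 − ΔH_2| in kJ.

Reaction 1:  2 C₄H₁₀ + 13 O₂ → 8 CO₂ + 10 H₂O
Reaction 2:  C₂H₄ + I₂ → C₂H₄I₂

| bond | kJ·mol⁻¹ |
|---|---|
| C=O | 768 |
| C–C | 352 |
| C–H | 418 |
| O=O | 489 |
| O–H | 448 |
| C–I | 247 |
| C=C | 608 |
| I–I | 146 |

Reaction 1:
  Bonds broken (reactants):
    C–C: 6 × 352 = 2112
    C–H: 20 × 418 = 8360
    O=O: 13 × 489 = 6357
    Σ(broken) = 16829 kJ
  Bonds formed (products):
    C=O: 16 × 768 = 12288
    O–H: 20 × 448 = 8960
    Σ(formed) = 21248 kJ
  ΔH_1 = 16829 − 21248 = −4419 kJ
Reaction 2:
  Bonds broken (reactants):
    C–H: 4 × 418 = 1672
    C=C: 1 × 608 = 608
    I–I: 1 × 146 = 146
    Σ(broken) = 2426 kJ
  Bonds formed (products):
    C–C: 1 × 352 = 352
    C–H: 4 × 418 = 1672
    C–I: 2 × 247 = 494
    Σ(formed) = 2518 kJ
  ΔH_2 = 2426 − 2518 = −92 kJ
ΔH_1 − ΔH_2 = −4327 kJ, so reaction 1 has the more negative ΔH; |ΔH_1 − ΔH_2| = 4327 kJ.

Reaction 1, by 4327 kJ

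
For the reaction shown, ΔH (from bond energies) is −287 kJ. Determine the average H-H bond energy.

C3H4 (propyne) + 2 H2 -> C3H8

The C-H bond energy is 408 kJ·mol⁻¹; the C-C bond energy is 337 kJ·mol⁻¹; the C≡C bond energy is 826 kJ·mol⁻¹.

D(H-H) ≈ 428 kJ/mol

Let D be the H-H bond energy.
Σ(broken) = 1×826 + 1×337 + 4×408 + 2×D = 2795 + 2D
Σ(formed) = 2×337 + 8×408 = 3938
ΔH = Σ(broken) − Σ(formed) = (2795 + 2D) − (3938) = −1143 + 2D
Setting this equal to −287 kJ gives 2D = 856, so D = 428 kJ/mol.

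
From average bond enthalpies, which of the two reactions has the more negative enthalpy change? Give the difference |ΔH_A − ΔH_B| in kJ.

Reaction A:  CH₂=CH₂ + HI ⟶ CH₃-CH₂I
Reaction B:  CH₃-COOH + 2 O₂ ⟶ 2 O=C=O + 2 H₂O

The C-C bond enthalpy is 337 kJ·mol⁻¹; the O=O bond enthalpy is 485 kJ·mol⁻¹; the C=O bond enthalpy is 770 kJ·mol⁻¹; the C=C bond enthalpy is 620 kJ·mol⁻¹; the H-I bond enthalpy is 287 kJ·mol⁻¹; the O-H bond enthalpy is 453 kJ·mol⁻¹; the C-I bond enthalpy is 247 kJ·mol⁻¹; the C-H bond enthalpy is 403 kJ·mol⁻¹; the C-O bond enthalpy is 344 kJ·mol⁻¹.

Reaction A:
  Bonds broken (reactants):
    C-H: 4 × 403 = 1612
    C=C: 1 × 620 = 620
    H-I: 1 × 287 = 287
    Σ(broken) = 2519 kJ
  Bonds formed (products):
    C-C: 1 × 337 = 337
    C-H: 5 × 403 = 2015
    C-I: 1 × 247 = 247
    Σ(formed) = 2599 kJ
  ΔH_A = 2519 − 2599 = −80 kJ
Reaction B:
  Bonds broken (reactants):
    C-C: 1 × 337 = 337
    C-H: 3 × 403 = 1209
    C-O: 1 × 344 = 344
    C=O: 1 × 770 = 770
    O-H: 1 × 453 = 453
    O=O: 2 × 485 = 970
    Σ(broken) = 4083 kJ
  Bonds formed (products):
    C=O: 4 × 770 = 3080
    O-H: 4 × 453 = 1812
    Σ(formed) = 4892 kJ
  ΔH_B = 4083 − 4892 = −809 kJ
ΔH_A − ΔH_B = +729 kJ, so reaction B has the more negative ΔH; |ΔH_A − ΔH_B| = 729 kJ.

Reaction B, by 729 kJ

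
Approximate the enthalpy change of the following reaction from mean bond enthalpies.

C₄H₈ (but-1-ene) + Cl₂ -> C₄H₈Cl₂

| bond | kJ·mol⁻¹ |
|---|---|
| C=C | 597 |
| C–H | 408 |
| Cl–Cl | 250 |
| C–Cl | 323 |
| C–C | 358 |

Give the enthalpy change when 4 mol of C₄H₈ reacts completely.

Bonds broken (reactants):
  C–C: 2 × 358 = 716
  C–H: 8 × 408 = 3264
  C=C: 1 × 597 = 597
  Cl–Cl: 1 × 250 = 250
  Σ(broken) = 4827 kJ
Bonds formed (products):
  C–C: 3 × 358 = 1074
  C–Cl: 2 × 323 = 646
  C–H: 8 × 408 = 3264
  Σ(formed) = 4984 kJ
ΔH = Σ(broken) − Σ(formed) = 4827 − 4984 = −157 kJ
For 4× the reaction as written: 4 × (−157) = −628 kJ

ΔH = −628 kJ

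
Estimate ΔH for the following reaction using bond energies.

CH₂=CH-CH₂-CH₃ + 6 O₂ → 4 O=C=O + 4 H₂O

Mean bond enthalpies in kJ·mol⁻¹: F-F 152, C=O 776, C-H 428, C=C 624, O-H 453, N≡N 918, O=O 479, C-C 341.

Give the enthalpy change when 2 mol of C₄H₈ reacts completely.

Bonds broken (reactants):
  C-C: 2 × 341 = 682
  C-H: 8 × 428 = 3424
  C=C: 1 × 624 = 624
  O=O: 6 × 479 = 2874
  Σ(broken) = 7604 kJ
Bonds formed (products):
  C=O: 8 × 776 = 6208
  O-H: 8 × 453 = 3624
  Σ(formed) = 9832 kJ
ΔH = Σ(broken) − Σ(formed) = 7604 − 9832 = −2228 kJ
For 2× the reaction as written: 2 × (−2228) = −4456 kJ

ΔH = −4456 kJ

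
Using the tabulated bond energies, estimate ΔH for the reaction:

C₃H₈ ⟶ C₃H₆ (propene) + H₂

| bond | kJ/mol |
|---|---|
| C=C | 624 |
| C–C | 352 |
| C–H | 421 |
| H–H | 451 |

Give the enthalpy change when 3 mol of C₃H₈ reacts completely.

Bonds broken (reactants):
  C–C: 2 × 352 = 704
  C–H: 8 × 421 = 3368
  Σ(broken) = 4072 kJ
Bonds formed (products):
  C–C: 1 × 352 = 352
  C–H: 6 × 421 = 2526
  C=C: 1 × 624 = 624
  H–H: 1 × 451 = 451
  Σ(formed) = 3953 kJ
ΔH = Σ(broken) − Σ(formed) = 4072 − 3953 = +119 kJ
For 3× the reaction as written: 3 × (+119) = +357 kJ

ΔH = +357 kJ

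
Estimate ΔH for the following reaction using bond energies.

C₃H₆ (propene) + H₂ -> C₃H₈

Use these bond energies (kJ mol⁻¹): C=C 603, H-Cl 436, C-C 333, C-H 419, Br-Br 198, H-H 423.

Bonds broken (reactants):
  C-C: 1 × 333 = 333
  C-H: 6 × 419 = 2514
  C=C: 1 × 603 = 603
  H-H: 1 × 423 = 423
  Σ(broken) = 3873 kJ
Bonds formed (products):
  C-C: 2 × 333 = 666
  C-H: 8 × 419 = 3352
  Σ(formed) = 4018 kJ
ΔH = Σ(broken) − Σ(formed) = 3873 − 4018 = −145 kJ

ΔH ≈ −145 kJ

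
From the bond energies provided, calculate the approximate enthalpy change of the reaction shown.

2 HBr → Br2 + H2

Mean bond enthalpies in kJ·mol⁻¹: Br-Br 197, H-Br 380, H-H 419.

ΔH ≈ +144 kJ

Bonds broken (reactants):
  H-Br: 2 × 380 = 760
  Σ(broken) = 760 kJ
Bonds formed (products):
  Br-Br: 1 × 197 = 197
  H-H: 1 × 419 = 419
  Σ(formed) = 616 kJ
ΔH = Σ(broken) − Σ(formed) = 760 − 616 = +144 kJ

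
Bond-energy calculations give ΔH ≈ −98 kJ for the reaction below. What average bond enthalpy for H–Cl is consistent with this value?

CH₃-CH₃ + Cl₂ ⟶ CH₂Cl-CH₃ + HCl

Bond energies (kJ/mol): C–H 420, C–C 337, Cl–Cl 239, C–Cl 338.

D(H–Cl) ≈ 419 kJ/mol

Let D be the H–Cl bond energy.
Σ(broken) = 1×337 + 6×420 + 1×239 = 3096
Σ(formed) = 1×337 + 1×338 + 5×420 + 1×D = 2775 + D
ΔH = Σ(broken) − Σ(formed) = (3096) − (2775 + D) = +321 − D
Setting this equal to −98 kJ gives D = 419 kJ/mol.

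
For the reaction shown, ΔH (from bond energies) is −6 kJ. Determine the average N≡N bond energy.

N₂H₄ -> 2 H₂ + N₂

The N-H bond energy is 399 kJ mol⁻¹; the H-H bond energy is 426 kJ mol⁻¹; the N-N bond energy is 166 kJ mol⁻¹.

D(N≡N) ≈ 916 kJ/mol

Let D be the N≡N bond energy.
Σ(broken) = 4×399 + 1×166 = 1762
Σ(formed) = 2×426 + 1×D = 852 + D
ΔH = Σ(broken) − Σ(formed) = (1762) − (852 + D) = +910 − D
Setting this equal to −6 kJ gives D = 916 kJ/mol.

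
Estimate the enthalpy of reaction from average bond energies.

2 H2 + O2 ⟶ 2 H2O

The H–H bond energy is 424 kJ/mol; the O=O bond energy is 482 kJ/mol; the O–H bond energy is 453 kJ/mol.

ΔH ≈ −482 kJ

Bonds broken (reactants):
  H–H: 2 × 424 = 848
  O=O: 1 × 482 = 482
  Σ(broken) = 1330 kJ
Bonds formed (products):
  O–H: 4 × 453 = 1812
  Σ(formed) = 1812 kJ
ΔH = Σ(broken) − Σ(formed) = 1330 − 1812 = −482 kJ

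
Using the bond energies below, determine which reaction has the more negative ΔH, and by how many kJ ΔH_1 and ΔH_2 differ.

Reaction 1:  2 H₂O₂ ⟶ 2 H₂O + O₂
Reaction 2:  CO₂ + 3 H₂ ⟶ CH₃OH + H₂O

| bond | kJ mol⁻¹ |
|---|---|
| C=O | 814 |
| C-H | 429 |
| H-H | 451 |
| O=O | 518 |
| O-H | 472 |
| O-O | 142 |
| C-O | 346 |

Reaction 1:
  Bonds broken (reactants):
    O-H: 4 × 472 = 1888
    O-O: 2 × 142 = 284
    Σ(broken) = 2172 kJ
  Bonds formed (products):
    O-H: 4 × 472 = 1888
    O=O: 1 × 518 = 518
    Σ(formed) = 2406 kJ
  ΔH_1 = 2172 − 2406 = −234 kJ
Reaction 2:
  Bonds broken (reactants):
    C=O: 2 × 814 = 1628
    H-H: 3 × 451 = 1353
    Σ(broken) = 2981 kJ
  Bonds formed (products):
    C-H: 3 × 429 = 1287
    C-O: 1 × 346 = 346
    O-H: 3 × 472 = 1416
    Σ(formed) = 3049 kJ
  ΔH_2 = 2981 − 3049 = −68 kJ
ΔH_1 − ΔH_2 = −166 kJ, so reaction 1 has the more negative ΔH; |ΔH_1 − ΔH_2| = 166 kJ.

Reaction 1, by 166 kJ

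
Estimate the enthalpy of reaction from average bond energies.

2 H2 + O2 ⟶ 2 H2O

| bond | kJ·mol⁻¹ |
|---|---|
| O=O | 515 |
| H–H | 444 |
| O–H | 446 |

Bonds broken (reactants):
  H–H: 2 × 444 = 888
  O=O: 1 × 515 = 515
  Σ(broken) = 1403 kJ
Bonds formed (products):
  O–H: 4 × 446 = 1784
  Σ(formed) = 1784 kJ
ΔH = Σ(broken) − Σ(formed) = 1403 − 1784 = −381 kJ

ΔH ≈ −381 kJ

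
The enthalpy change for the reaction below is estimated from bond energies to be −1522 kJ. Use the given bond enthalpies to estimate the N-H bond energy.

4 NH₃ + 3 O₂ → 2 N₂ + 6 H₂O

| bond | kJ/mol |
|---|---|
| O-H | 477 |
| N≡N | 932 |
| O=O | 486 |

D(N-H) ≈ 384 kJ/mol

Let D be the N-H bond energy.
Σ(broken) = 12×D + 3×486 = 1458 + 12D
Σ(formed) = 2×932 + 12×477 = 7588
ΔH = Σ(broken) − Σ(formed) = (1458 + 12D) − (7588) = −6130 + 12D
Setting this equal to −1522 kJ gives 12D = 4608, so D = 384 kJ/mol.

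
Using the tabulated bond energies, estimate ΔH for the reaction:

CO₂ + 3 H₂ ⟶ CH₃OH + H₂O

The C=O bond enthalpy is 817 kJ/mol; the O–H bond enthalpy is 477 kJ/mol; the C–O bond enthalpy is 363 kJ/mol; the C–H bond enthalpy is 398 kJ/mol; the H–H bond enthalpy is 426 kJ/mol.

Bonds broken (reactants):
  C=O: 2 × 817 = 1634
  H–H: 3 × 426 = 1278
  Σ(broken) = 2912 kJ
Bonds formed (products):
  C–H: 3 × 398 = 1194
  C–O: 1 × 363 = 363
  O–H: 3 × 477 = 1431
  Σ(formed) = 2988 kJ
ΔH = Σ(broken) − Σ(formed) = 2912 − 2988 = −76 kJ

ΔH ≈ −76 kJ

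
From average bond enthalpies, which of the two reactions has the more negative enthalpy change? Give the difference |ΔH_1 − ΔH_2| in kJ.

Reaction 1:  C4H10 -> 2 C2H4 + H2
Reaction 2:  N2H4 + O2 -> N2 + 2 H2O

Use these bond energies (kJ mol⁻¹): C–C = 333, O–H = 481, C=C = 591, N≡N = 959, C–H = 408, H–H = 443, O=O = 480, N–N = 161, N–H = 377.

Reaction 1:
  Bonds broken (reactants):
    C–C: 3 × 333 = 999
    C–H: 10 × 408 = 4080
    Σ(broken) = 5079 kJ
  Bonds formed (products):
    C–H: 8 × 408 = 3264
    C=C: 2 × 591 = 1182
    H–H: 1 × 443 = 443
    Σ(formed) = 4889 kJ
  ΔH_1 = 5079 − 4889 = +190 kJ
Reaction 2:
  Bonds broken (reactants):
    N–H: 4 × 377 = 1508
    N–N: 1 × 161 = 161
    O=O: 1 × 480 = 480
    Σ(broken) = 2149 kJ
  Bonds formed (products):
    N≡N: 1 × 959 = 959
    O–H: 4 × 481 = 1924
    Σ(formed) = 2883 kJ
  ΔH_2 = 2149 − 2883 = −734 kJ
ΔH_1 − ΔH_2 = +924 kJ, so reaction 2 has the more negative ΔH; |ΔH_1 − ΔH_2| = 924 kJ.

Reaction 2, by 924 kJ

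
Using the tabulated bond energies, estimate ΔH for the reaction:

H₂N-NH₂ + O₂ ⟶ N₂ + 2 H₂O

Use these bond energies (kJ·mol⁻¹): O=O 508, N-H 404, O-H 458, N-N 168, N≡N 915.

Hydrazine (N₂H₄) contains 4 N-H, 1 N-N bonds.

ΔH ≈ −455 kJ

Bonds broken (reactants):
  N-H: 4 × 404 = 1616
  N-N: 1 × 168 = 168
  O=O: 1 × 508 = 508
  Σ(broken) = 2292 kJ
Bonds formed (products):
  N≡N: 1 × 915 = 915
  O-H: 4 × 458 = 1832
  Σ(formed) = 2747 kJ
ΔH = Σ(broken) − Σ(formed) = 2292 − 2747 = −455 kJ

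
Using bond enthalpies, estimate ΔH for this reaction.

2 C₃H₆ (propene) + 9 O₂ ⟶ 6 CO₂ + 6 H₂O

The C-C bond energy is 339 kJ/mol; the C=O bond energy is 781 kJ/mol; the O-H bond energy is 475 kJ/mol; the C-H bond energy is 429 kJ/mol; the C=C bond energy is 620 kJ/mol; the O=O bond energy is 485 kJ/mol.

Bonds broken (reactants):
  C-C: 2 × 339 = 678
  C-H: 12 × 429 = 5148
  C=C: 2 × 620 = 1240
  O=O: 9 × 485 = 4365
  Σ(broken) = 11431 kJ
Bonds formed (products):
  C=O: 12 × 781 = 9372
  O-H: 12 × 475 = 5700
  Σ(formed) = 15072 kJ
ΔH = Σ(broken) − Σ(formed) = 11431 − 15072 = −3641 kJ

ΔH ≈ −3641 kJ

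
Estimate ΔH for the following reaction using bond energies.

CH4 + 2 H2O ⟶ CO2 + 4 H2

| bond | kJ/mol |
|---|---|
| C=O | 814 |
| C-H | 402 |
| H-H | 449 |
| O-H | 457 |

ΔH ≈ +12 kJ

Bonds broken (reactants):
  C-H: 4 × 402 = 1608
  O-H: 4 × 457 = 1828
  Σ(broken) = 3436 kJ
Bonds formed (products):
  C=O: 2 × 814 = 1628
  H-H: 4 × 449 = 1796
  Σ(formed) = 3424 kJ
ΔH = Σ(broken) − Σ(formed) = 3436 − 3424 = +12 kJ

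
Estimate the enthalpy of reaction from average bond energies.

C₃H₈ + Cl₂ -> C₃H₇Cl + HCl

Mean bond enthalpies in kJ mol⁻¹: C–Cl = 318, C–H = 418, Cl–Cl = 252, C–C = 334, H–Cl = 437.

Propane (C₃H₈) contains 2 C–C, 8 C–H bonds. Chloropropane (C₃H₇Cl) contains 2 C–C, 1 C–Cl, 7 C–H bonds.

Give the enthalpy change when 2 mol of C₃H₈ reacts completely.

ΔH = −170 kJ

Bonds broken (reactants):
  C–C: 2 × 334 = 668
  C–H: 8 × 418 = 3344
  Cl–Cl: 1 × 252 = 252
  Σ(broken) = 4264 kJ
Bonds formed (products):
  C–C: 2 × 334 = 668
  C–Cl: 1 × 318 = 318
  C–H: 7 × 418 = 2926
  H–Cl: 1 × 437 = 437
  Σ(formed) = 4349 kJ
ΔH = Σ(broken) − Σ(formed) = 4264 − 4349 = −85 kJ
For 2× the reaction as written: 2 × (−85) = −170 kJ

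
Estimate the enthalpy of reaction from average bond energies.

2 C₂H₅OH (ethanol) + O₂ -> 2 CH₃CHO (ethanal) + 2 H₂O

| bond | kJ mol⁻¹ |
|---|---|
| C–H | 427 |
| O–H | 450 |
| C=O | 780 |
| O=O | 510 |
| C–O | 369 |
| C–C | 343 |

ΔH ≈ −358 kJ

Bonds broken (reactants):
  C–C: 2 × 343 = 686
  C–H: 10 × 427 = 4270
  C–O: 2 × 369 = 738
  O–H: 2 × 450 = 900
  O=O: 1 × 510 = 510
  Σ(broken) = 7104 kJ
Bonds formed (products):
  C–C: 2 × 343 = 686
  C–H: 8 × 427 = 3416
  C=O: 2 × 780 = 1560
  O–H: 4 × 450 = 1800
  Σ(formed) = 7462 kJ
ΔH = Σ(broken) − Σ(formed) = 7104 − 7462 = −358 kJ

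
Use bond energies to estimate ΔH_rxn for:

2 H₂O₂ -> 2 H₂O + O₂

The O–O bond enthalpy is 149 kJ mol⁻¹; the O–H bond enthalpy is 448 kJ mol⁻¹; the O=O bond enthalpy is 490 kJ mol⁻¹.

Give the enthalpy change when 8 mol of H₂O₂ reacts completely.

ΔH = −768 kJ

Bonds broken (reactants):
  O–H: 4 × 448 = 1792
  O–O: 2 × 149 = 298
  Σ(broken) = 2090 kJ
Bonds formed (products):
  O–H: 4 × 448 = 1792
  O=O: 1 × 490 = 490
  Σ(formed) = 2282 kJ
ΔH = Σ(broken) − Σ(formed) = 2090 − 2282 = −192 kJ
For 4× the reaction as written: 4 × (−192) = −768 kJ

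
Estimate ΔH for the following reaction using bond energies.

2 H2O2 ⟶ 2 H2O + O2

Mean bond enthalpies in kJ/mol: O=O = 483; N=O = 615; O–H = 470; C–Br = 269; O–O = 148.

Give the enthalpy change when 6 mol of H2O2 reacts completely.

Bonds broken (reactants):
  O–H: 4 × 470 = 1880
  O–O: 2 × 148 = 296
  Σ(broken) = 2176 kJ
Bonds formed (products):
  O–H: 4 × 470 = 1880
  O=O: 1 × 483 = 483
  Σ(formed) = 2363 kJ
ΔH = Σ(broken) − Σ(formed) = 2176 − 2363 = −187 kJ
For 3× the reaction as written: 3 × (−187) = −561 kJ

ΔH = −561 kJ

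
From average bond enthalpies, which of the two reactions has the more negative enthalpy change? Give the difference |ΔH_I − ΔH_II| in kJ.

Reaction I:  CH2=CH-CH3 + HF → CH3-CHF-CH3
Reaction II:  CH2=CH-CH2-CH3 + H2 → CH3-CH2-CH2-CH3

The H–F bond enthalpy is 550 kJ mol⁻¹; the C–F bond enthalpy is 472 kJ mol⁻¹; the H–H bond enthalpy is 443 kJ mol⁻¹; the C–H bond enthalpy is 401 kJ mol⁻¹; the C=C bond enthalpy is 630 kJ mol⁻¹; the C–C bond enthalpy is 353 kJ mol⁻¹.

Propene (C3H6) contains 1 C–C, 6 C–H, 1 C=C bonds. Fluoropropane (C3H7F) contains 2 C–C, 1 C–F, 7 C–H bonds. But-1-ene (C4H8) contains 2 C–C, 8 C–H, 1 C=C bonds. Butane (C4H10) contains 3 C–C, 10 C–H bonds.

Reaction II, by 36 kJ

Reaction I:
  Bonds broken (reactants):
    C–C: 1 × 353 = 353
    C–H: 6 × 401 = 2406
    C=C: 1 × 630 = 630
    H–F: 1 × 550 = 550
    Σ(broken) = 3939 kJ
  Bonds formed (products):
    C–C: 2 × 353 = 706
    C–F: 1 × 472 = 472
    C–H: 7 × 401 = 2807
    Σ(formed) = 3985 kJ
  ΔH_I = 3939 − 3985 = −46 kJ
Reaction II:
  Bonds broken (reactants):
    C–C: 2 × 353 = 706
    C–H: 8 × 401 = 3208
    C=C: 1 × 630 = 630
    H–H: 1 × 443 = 443
    Σ(broken) = 4987 kJ
  Bonds formed (products):
    C–C: 3 × 353 = 1059
    C–H: 10 × 401 = 4010
    Σ(formed) = 5069 kJ
  ΔH_II = 4987 − 5069 = −82 kJ
ΔH_I − ΔH_II = +36 kJ, so reaction II has the more negative ΔH; |ΔH_I − ΔH_II| = 36 kJ.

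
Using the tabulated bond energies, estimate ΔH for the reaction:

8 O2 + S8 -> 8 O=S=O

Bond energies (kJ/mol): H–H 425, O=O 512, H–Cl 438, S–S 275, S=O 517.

ΔH ≈ −1976 kJ

Bonds broken (reactants):
  O=O: 8 × 512 = 4096
  S–S: 8 × 275 = 2200
  Σ(broken) = 6296 kJ
Bonds formed (products):
  S=O: 16 × 517 = 8272
  Σ(formed) = 8272 kJ
ΔH = Σ(broken) − Σ(formed) = 6296 − 8272 = −1976 kJ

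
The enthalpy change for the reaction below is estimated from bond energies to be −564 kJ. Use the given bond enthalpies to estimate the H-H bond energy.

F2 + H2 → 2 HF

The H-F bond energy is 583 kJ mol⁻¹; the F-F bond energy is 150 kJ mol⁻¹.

Let D be the H-H bond energy.
Σ(broken) = 1×150 + 1×D = 150 + D
Σ(formed) = 2×583 = 1166
ΔH = Σ(broken) − Σ(formed) = (150 + D) − (1166) = −1016 + D
Setting this equal to −564 kJ gives D = 452 kJ/mol.

D(H-H) ≈ 452 kJ/mol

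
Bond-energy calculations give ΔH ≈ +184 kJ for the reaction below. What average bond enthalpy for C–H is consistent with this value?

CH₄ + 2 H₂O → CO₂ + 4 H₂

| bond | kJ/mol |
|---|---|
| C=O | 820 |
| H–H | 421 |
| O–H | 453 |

Let D be the C–H bond energy.
Σ(broken) = 4×D + 4×453 = 1812 + 4D
Σ(formed) = 2×820 + 4×421 = 3324
ΔH = Σ(broken) − Σ(formed) = (1812 + 4D) − (3324) = −1512 + 4D
Setting this equal to +184 kJ gives 4D = 1696, so D = 424 kJ/mol.

D(C–H) ≈ 424 kJ/mol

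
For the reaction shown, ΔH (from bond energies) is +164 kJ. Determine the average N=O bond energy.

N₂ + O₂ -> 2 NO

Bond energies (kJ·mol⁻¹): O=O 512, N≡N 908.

D(N=O) ≈ 628 kJ/mol

Let D be the N=O bond energy.
Σ(broken) = 1×908 + 1×512 = 1420
Σ(formed) = 2×D = 2D
ΔH = Σ(broken) − Σ(formed) = (1420) − (2D) = +1420 − 2D
Setting this equal to +164 kJ gives 2D = 1256, so D = 628 kJ/mol.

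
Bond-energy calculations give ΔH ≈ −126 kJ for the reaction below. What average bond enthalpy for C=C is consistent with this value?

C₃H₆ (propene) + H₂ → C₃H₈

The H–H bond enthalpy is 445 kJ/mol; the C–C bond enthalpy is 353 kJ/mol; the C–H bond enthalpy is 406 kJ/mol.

Let D be the C=C bond energy.
Σ(broken) = 1×353 + 6×406 + 1×D + 1×445 = 3234 + D
Σ(formed) = 2×353 + 8×406 = 3954
ΔH = Σ(broken) − Σ(formed) = (3234 + D) − (3954) = −720 + D
Setting this equal to −126 kJ gives D = 594 kJ/mol.

D(C=C) ≈ 594 kJ/mol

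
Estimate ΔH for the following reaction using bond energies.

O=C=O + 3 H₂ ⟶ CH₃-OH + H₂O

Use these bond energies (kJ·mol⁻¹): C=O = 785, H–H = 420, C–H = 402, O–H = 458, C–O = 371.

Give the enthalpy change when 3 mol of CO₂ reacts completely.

ΔH = −363 kJ

Bonds broken (reactants):
  C=O: 2 × 785 = 1570
  H–H: 3 × 420 = 1260
  Σ(broken) = 2830 kJ
Bonds formed (products):
  C–H: 3 × 402 = 1206
  C–O: 1 × 371 = 371
  O–H: 3 × 458 = 1374
  Σ(formed) = 2951 kJ
ΔH = Σ(broken) − Σ(formed) = 2830 − 2951 = −121 kJ
For 3× the reaction as written: 3 × (−121) = −363 kJ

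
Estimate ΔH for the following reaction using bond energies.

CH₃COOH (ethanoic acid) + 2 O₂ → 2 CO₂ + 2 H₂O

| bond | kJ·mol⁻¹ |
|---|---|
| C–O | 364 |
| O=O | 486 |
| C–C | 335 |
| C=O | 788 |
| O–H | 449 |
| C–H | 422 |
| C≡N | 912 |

Bonds broken (reactants):
  C–C: 1 × 335 = 335
  C–H: 3 × 422 = 1266
  C–O: 1 × 364 = 364
  C=O: 1 × 788 = 788
  O–H: 1 × 449 = 449
  O=O: 2 × 486 = 972
  Σ(broken) = 4174 kJ
Bonds formed (products):
  C=O: 4 × 788 = 3152
  O–H: 4 × 449 = 1796
  Σ(formed) = 4948 kJ
ΔH = Σ(broken) − Σ(formed) = 4174 − 4948 = −774 kJ

ΔH ≈ −774 kJ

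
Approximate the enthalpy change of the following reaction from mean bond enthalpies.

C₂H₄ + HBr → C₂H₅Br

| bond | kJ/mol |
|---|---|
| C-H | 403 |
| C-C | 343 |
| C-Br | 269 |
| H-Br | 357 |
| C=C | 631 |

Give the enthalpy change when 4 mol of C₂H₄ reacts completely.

Bonds broken (reactants):
  C-H: 4 × 403 = 1612
  C=C: 1 × 631 = 631
  H-Br: 1 × 357 = 357
  Σ(broken) = 2600 kJ
Bonds formed (products):
  C-Br: 1 × 269 = 269
  C-C: 1 × 343 = 343
  C-H: 5 × 403 = 2015
  Σ(formed) = 2627 kJ
ΔH = Σ(broken) − Σ(formed) = 2600 − 2627 = −27 kJ
For 4× the reaction as written: 4 × (−27) = −108 kJ

ΔH = −108 kJ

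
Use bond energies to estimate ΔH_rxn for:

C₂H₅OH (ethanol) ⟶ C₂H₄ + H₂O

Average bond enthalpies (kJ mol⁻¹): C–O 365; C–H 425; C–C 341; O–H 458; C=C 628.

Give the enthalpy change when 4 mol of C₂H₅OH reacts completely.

Bonds broken (reactants):
  C–C: 1 × 341 = 341
  C–H: 5 × 425 = 2125
  C–O: 1 × 365 = 365
  O–H: 1 × 458 = 458
  Σ(broken) = 3289 kJ
Bonds formed (products):
  C–H: 4 × 425 = 1700
  C=C: 1 × 628 = 628
  O–H: 2 × 458 = 916
  Σ(formed) = 3244 kJ
ΔH = Σ(broken) − Σ(formed) = 3289 − 3244 = +45 kJ
For 4× the reaction as written: 4 × (+45) = +180 kJ

ΔH = +180 kJ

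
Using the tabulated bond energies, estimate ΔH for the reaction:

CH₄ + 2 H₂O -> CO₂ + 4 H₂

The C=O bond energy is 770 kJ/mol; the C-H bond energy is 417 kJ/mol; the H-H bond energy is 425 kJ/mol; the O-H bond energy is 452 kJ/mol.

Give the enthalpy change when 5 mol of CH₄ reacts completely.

ΔH = +1180 kJ

Bonds broken (reactants):
  C-H: 4 × 417 = 1668
  O-H: 4 × 452 = 1808
  Σ(broken) = 3476 kJ
Bonds formed (products):
  C=O: 2 × 770 = 1540
  H-H: 4 × 425 = 1700
  Σ(formed) = 3240 kJ
ΔH = Σ(broken) − Σ(formed) = 3476 − 3240 = +236 kJ
For 5× the reaction as written: 5 × (+236) = +1180 kJ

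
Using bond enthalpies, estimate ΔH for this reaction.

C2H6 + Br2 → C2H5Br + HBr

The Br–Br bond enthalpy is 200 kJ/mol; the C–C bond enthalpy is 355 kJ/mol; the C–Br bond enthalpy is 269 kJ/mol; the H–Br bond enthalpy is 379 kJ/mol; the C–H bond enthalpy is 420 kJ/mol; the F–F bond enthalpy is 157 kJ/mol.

Bonds broken (reactants):
  Br–Br: 1 × 200 = 200
  C–C: 1 × 355 = 355
  C–H: 6 × 420 = 2520
  Σ(broken) = 3075 kJ
Bonds formed (products):
  C–Br: 1 × 269 = 269
  C–C: 1 × 355 = 355
  C–H: 5 × 420 = 2100
  H–Br: 1 × 379 = 379
  Σ(formed) = 3103 kJ
ΔH = Σ(broken) − Σ(formed) = 3075 − 3103 = −28 kJ

ΔH ≈ −28 kJ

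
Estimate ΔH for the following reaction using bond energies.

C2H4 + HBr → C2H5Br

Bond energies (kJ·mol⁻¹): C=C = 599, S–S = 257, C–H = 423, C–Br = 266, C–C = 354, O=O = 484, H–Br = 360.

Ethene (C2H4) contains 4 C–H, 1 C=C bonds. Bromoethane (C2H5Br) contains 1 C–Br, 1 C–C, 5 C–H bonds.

Bonds broken (reactants):
  C–H: 4 × 423 = 1692
  C=C: 1 × 599 = 599
  H–Br: 1 × 360 = 360
  Σ(broken) = 2651 kJ
Bonds formed (products):
  C–Br: 1 × 266 = 266
  C–C: 1 × 354 = 354
  C–H: 5 × 423 = 2115
  Σ(formed) = 2735 kJ
ΔH = Σ(broken) − Σ(formed) = 2651 − 2735 = −84 kJ

ΔH ≈ −84 kJ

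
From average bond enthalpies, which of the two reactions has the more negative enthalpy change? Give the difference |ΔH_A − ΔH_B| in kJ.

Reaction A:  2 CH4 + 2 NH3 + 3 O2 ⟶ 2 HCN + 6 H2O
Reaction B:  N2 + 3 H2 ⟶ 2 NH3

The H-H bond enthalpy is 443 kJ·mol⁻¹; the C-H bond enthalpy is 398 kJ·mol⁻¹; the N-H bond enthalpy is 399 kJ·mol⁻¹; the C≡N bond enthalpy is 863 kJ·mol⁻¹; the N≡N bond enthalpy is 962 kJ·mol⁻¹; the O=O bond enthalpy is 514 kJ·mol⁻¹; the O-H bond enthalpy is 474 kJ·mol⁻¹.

Reaction A, by 987 kJ

Reaction A:
  Bonds broken (reactants):
    C-H: 8 × 398 = 3184
    N-H: 6 × 399 = 2394
    O=O: 3 × 514 = 1542
    Σ(broken) = 7120 kJ
  Bonds formed (products):
    C≡N: 2 × 863 = 1726
    C-H: 2 × 398 = 796
    O-H: 12 × 474 = 5688
    Σ(formed) = 8210 kJ
  ΔH_A = 7120 − 8210 = −1090 kJ
Reaction B:
  Bonds broken (reactants):
    H-H: 3 × 443 = 1329
    N≡N: 1 × 962 = 962
    Σ(broken) = 2291 kJ
  Bonds formed (products):
    N-H: 6 × 399 = 2394
    Σ(formed) = 2394 kJ
  ΔH_B = 2291 − 2394 = −103 kJ
ΔH_A − ΔH_B = −987 kJ, so reaction A has the more negative ΔH; |ΔH_A − ΔH_B| = 987 kJ.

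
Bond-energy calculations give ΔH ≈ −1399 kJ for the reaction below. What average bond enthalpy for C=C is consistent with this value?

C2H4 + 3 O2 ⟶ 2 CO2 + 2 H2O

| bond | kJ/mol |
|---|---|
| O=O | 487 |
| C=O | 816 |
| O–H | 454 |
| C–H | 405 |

D(C=C) ≈ 600 kJ/mol

Let D be the C=C bond energy.
Σ(broken) = 4×405 + 1×D + 3×487 = 3081 + D
Σ(formed) = 4×816 + 4×454 = 5080
ΔH = Σ(broken) − Σ(formed) = (3081 + D) − (5080) = −1999 + D
Setting this equal to −1399 kJ gives D = 600 kJ/mol.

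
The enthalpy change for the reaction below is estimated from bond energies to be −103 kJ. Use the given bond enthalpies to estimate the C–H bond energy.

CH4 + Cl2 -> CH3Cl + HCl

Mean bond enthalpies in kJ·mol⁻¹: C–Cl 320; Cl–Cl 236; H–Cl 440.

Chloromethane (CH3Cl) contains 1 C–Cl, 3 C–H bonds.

D(C–H) ≈ 421 kJ/mol

Let D be the C–H bond energy.
Σ(broken) = 4×D + 1×236 = 236 + 4D
Σ(formed) = 1×320 + 3×D + 1×440 = 760 + 3D
ΔH = Σ(broken) − Σ(formed) = (236 + 4D) − (760 + 3D) = −524 + D
Setting this equal to −103 kJ gives D = 421 kJ/mol.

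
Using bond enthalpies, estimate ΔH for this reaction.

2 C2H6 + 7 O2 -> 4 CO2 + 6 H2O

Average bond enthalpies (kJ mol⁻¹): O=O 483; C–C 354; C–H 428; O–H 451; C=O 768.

Bonds broken (reactants):
  C–C: 2 × 354 = 708
  C–H: 12 × 428 = 5136
  O=O: 7 × 483 = 3381
  Σ(broken) = 9225 kJ
Bonds formed (products):
  C=O: 8 × 768 = 6144
  O–H: 12 × 451 = 5412
  Σ(formed) = 11556 kJ
ΔH = Σ(broken) − Σ(formed) = 9225 − 11556 = −2331 kJ

ΔH ≈ −2331 kJ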